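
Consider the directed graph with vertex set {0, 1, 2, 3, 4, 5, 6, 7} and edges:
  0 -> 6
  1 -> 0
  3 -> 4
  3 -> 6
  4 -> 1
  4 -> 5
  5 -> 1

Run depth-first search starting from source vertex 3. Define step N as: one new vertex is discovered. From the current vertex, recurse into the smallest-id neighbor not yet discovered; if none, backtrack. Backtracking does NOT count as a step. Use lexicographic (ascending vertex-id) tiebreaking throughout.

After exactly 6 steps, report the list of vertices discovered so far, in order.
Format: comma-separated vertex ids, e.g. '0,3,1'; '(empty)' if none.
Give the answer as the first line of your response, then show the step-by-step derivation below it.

3,4,1,0,6,5

step 1: discover 3; path=3; order=3
step 2: discover 4; path=3>4; order=3,4
step 3: discover 1; path=3>4>1; order=3,4,1
step 4: discover 0; path=3>4>1>0; order=3,4,1,0
step 5: discover 6; path=3>4>1>0>6; order=3,4,1,0,6
step 6: discover 5; path=3>4>5; order=3,4,1,0,6,5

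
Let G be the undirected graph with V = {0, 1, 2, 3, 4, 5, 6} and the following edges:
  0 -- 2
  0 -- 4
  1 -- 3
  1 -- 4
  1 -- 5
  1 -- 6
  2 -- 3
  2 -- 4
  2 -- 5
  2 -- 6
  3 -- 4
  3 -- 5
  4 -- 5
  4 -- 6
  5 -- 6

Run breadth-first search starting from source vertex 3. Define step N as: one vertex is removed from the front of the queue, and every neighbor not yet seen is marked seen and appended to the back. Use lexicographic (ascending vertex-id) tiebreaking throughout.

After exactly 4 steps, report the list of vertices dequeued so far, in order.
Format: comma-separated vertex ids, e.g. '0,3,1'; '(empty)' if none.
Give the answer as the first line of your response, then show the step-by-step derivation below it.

3,1,2,4

step 1: dequeue 3; queue=[1,2,4,5]; order=3
step 2: dequeue 1; queue=[2,4,5,6]; order=3,1
step 3: dequeue 2; queue=[4,5,6,0]; order=3,1,2
step 4: dequeue 4; queue=[5,6,0]; order=3,1,2,4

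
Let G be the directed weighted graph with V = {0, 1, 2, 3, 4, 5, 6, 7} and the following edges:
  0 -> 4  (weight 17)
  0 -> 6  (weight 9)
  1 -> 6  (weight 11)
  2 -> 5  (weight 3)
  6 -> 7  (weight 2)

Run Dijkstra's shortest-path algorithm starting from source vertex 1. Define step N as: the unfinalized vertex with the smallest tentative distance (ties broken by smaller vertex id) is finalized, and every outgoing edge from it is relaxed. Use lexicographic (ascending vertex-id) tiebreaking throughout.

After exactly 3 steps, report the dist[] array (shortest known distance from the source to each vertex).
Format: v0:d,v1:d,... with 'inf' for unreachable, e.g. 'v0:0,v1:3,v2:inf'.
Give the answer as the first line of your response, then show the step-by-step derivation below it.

v0:inf,v1:0,v2:inf,v3:inf,v4:inf,v5:inf,v6:11,v7:13

step 1: dist = v0:inf,v1:0,v2:inf,v3:inf,v4:inf,v5:inf,v6:11,v7:inf
step 2: dist = v0:inf,v1:0,v2:inf,v3:inf,v4:inf,v5:inf,v6:11,v7:13
step 3: dist = v0:inf,v1:0,v2:inf,v3:inf,v4:inf,v5:inf,v6:11,v7:13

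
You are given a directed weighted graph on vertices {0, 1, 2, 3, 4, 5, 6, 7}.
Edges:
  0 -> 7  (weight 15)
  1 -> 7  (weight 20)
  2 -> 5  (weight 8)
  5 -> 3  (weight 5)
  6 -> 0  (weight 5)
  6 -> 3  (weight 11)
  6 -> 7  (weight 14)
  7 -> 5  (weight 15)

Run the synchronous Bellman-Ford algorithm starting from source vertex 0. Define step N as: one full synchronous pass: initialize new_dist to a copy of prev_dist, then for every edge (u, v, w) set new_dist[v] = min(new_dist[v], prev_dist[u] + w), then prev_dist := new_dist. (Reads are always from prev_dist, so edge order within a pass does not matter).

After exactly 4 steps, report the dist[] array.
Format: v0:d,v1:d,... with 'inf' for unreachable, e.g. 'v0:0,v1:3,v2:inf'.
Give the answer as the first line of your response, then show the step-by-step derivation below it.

v0:0,v1:inf,v2:inf,v3:35,v4:inf,v5:30,v6:inf,v7:15

step 1: dist = v0:0,v1:inf,v2:inf,v3:inf,v4:inf,v5:inf,v6:inf,v7:15
step 2: dist = v0:0,v1:inf,v2:inf,v3:inf,v4:inf,v5:30,v6:inf,v7:15
step 3: dist = v0:0,v1:inf,v2:inf,v3:35,v4:inf,v5:30,v6:inf,v7:15
step 4: dist = v0:0,v1:inf,v2:inf,v3:35,v4:inf,v5:30,v6:inf,v7:15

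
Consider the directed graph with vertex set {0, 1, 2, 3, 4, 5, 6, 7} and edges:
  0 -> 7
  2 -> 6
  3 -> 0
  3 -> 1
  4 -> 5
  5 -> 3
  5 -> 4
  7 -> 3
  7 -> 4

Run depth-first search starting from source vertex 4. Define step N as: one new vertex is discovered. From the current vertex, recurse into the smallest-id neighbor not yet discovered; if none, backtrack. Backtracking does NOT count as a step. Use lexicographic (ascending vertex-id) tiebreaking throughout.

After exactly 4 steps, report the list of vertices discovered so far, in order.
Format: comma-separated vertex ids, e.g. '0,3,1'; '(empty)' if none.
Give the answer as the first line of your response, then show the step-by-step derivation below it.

4,5,3,0

step 1: discover 4; path=4; order=4
step 2: discover 5; path=4>5; order=4,5
step 3: discover 3; path=4>5>3; order=4,5,3
step 4: discover 0; path=4>5>3>0; order=4,5,3,0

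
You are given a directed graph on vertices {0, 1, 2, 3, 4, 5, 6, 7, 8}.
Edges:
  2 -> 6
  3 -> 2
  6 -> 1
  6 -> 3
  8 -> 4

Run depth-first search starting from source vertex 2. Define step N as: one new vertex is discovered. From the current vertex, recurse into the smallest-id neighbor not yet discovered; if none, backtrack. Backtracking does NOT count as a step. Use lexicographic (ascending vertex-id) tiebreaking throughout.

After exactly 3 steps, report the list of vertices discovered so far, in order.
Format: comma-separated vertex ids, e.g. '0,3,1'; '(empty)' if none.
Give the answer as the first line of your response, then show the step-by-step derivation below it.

2,6,1

step 1: discover 2; path=2; order=2
step 2: discover 6; path=2>6; order=2,6
step 3: discover 1; path=2>6>1; order=2,6,1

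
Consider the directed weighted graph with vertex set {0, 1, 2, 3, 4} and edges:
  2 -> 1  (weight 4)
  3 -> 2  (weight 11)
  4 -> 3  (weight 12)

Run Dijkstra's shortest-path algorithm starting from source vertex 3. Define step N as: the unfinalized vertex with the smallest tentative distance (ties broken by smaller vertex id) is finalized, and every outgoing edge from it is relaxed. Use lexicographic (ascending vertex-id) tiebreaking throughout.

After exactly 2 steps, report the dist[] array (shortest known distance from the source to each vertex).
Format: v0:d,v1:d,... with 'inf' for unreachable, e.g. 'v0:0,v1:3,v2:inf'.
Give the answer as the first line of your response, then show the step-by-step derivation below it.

v0:inf,v1:15,v2:11,v3:0,v4:inf

step 1: dist = v0:inf,v1:inf,v2:11,v3:0,v4:inf
step 2: dist = v0:inf,v1:15,v2:11,v3:0,v4:inf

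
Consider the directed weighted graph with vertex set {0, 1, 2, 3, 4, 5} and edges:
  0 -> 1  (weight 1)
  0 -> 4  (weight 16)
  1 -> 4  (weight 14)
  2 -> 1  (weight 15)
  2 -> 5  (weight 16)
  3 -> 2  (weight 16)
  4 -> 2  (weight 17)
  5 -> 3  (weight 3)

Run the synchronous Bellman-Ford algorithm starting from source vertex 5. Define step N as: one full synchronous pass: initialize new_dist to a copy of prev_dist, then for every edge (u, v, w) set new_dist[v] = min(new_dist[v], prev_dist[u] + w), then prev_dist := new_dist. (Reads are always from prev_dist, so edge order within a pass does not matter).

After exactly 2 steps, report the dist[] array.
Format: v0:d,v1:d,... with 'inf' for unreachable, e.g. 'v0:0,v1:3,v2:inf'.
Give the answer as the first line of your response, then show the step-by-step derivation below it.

v0:inf,v1:inf,v2:19,v3:3,v4:inf,v5:0

step 1: dist = v0:inf,v1:inf,v2:inf,v3:3,v4:inf,v5:0
step 2: dist = v0:inf,v1:inf,v2:19,v3:3,v4:inf,v5:0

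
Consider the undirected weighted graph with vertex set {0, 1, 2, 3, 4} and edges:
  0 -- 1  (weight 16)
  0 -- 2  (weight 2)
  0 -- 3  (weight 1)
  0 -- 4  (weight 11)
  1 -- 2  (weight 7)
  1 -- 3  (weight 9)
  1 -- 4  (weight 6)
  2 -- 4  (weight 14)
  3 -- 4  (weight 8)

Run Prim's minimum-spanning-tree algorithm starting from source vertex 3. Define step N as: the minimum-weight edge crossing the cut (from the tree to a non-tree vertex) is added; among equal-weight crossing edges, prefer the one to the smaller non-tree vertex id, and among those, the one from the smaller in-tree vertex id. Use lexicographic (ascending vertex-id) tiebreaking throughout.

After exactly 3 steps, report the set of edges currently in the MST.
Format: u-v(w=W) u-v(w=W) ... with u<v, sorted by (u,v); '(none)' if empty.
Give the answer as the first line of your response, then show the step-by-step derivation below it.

0-2(w=2) 0-3(w=1) 1-2(w=7)

step 1: add edge 0-3 (w=1); MST = {0-3(w=1)}
step 2: add edge 0-2 (w=2); MST = {0-2(w=2) 0-3(w=1)}
step 3: add edge 1-2 (w=7); MST = {0-2(w=2) 0-3(w=1) 1-2(w=7)}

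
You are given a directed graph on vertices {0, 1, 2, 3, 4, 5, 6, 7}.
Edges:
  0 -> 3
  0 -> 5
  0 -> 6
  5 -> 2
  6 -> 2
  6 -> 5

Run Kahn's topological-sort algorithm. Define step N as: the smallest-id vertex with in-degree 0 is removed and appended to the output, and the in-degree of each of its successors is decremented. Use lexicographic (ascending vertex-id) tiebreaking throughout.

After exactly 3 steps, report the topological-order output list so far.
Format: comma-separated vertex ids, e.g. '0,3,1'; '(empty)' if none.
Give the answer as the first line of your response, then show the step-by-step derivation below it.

0,1,3

step 1: output 0; order=[0]; indeg=(0,0,2,0,0,1,0,0)
step 2: output 1; order=[0,1]; indeg=(0,0,2,0,0,1,0,0)
step 3: output 3; order=[0,1,3]; indeg=(0,0,2,0,0,1,0,0)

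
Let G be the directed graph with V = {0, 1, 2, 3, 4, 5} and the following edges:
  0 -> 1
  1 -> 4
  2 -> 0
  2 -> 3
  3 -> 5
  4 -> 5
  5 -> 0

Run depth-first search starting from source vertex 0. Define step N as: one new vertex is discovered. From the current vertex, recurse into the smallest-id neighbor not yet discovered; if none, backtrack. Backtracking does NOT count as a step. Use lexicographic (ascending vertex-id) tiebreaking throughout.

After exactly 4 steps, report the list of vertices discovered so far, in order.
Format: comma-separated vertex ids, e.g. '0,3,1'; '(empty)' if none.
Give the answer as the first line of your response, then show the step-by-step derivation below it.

0,1,4,5

step 1: discover 0; path=0; order=0
step 2: discover 1; path=0>1; order=0,1
step 3: discover 4; path=0>1>4; order=0,1,4
step 4: discover 5; path=0>1>4>5; order=0,1,4,5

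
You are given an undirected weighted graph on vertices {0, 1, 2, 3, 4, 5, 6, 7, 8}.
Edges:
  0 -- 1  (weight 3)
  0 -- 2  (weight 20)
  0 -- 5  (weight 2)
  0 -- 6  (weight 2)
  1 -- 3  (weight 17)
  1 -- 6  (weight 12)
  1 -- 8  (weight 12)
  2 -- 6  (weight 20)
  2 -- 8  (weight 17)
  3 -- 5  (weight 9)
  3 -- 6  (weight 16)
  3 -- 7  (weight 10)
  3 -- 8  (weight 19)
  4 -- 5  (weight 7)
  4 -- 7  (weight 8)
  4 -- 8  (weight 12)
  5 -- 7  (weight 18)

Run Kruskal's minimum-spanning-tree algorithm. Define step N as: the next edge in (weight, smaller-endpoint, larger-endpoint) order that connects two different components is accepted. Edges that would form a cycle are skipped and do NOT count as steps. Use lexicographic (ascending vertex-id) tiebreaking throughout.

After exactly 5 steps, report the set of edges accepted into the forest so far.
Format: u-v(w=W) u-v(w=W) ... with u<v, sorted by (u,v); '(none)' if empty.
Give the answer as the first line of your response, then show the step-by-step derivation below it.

0-1(w=3) 0-5(w=2) 0-6(w=2) 4-5(w=7) 4-7(w=8)

step 1: add edge 0-5 (w=2); MST = {0-5(w=2)}
step 2: add edge 0-6 (w=2); MST = {0-5(w=2) 0-6(w=2)}
step 3: add edge 0-1 (w=3); MST = {0-1(w=3) 0-5(w=2) 0-6(w=2)}
step 4: add edge 4-5 (w=7); MST = {0-1(w=3) 0-5(w=2) 0-6(w=2) 4-5(w=7)}
step 5: add edge 4-7 (w=8); MST = {0-1(w=3) 0-5(w=2) 0-6(w=2) 4-5(w=7) 4-7(w=8)}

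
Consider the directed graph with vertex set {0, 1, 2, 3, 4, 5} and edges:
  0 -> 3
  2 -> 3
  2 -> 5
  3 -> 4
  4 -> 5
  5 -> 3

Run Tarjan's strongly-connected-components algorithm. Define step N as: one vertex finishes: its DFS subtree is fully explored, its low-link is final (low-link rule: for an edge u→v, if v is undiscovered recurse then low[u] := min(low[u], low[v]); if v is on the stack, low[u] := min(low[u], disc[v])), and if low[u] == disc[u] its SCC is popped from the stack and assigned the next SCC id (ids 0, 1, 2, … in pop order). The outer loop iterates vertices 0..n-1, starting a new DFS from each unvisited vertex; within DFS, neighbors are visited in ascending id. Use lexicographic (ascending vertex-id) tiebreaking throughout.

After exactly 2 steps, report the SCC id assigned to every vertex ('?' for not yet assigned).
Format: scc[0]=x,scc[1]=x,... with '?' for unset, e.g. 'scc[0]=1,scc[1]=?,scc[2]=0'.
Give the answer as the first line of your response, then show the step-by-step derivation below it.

scc[0]=?,scc[1]=?,scc[2]=?,scc[3]=?,scc[4]=?,scc[5]=?

step 1: low=(low[0]=0,low[1]=?,low[2]=?,low[3]=1,low[4]=2,low[5]=1); scc=(scc[0]=?,scc[1]=?,scc[2]=?,scc[3]=?,scc[4]=?,scc[5]=?)
step 2: low=(low[0]=0,low[1]=?,low[2]=?,low[3]=1,low[4]=1,low[5]=1); scc=(scc[0]=?,scc[1]=?,scc[2]=?,scc[3]=?,scc[4]=?,scc[5]=?)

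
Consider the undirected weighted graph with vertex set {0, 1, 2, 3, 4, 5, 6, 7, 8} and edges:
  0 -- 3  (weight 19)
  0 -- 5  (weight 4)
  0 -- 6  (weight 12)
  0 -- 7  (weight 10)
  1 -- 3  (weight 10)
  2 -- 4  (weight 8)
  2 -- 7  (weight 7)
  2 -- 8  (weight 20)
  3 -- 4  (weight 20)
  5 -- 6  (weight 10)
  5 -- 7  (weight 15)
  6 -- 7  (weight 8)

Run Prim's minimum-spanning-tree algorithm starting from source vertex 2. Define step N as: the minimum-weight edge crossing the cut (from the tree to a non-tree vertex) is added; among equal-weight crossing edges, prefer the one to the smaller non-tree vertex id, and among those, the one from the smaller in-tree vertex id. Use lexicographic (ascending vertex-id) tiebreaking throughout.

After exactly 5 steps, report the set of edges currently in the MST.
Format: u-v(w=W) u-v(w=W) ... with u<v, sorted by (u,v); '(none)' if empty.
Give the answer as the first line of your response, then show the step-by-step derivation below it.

0-5(w=4) 0-7(w=10) 2-4(w=8) 2-7(w=7) 6-7(w=8)

step 1: add edge 2-7 (w=7); MST = {2-7(w=7)}
step 2: add edge 2-4 (w=8); MST = {2-4(w=8) 2-7(w=7)}
step 3: add edge 6-7 (w=8); MST = {2-4(w=8) 2-7(w=7) 6-7(w=8)}
step 4: add edge 0-7 (w=10); MST = {0-7(w=10) 2-4(w=8) 2-7(w=7) 6-7(w=8)}
step 5: add edge 0-5 (w=4); MST = {0-5(w=4) 0-7(w=10) 2-4(w=8) 2-7(w=7) 6-7(w=8)}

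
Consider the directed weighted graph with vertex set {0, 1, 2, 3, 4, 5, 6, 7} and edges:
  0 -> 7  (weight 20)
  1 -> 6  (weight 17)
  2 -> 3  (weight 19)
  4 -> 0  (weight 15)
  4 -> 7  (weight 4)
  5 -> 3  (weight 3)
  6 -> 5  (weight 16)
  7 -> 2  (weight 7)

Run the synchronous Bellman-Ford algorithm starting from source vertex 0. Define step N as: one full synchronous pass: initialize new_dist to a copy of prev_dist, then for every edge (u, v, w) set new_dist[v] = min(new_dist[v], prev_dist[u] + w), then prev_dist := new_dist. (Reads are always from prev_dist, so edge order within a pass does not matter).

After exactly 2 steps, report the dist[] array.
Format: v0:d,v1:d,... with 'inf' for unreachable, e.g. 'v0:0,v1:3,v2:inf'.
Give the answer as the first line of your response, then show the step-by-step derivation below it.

v0:0,v1:inf,v2:27,v3:inf,v4:inf,v5:inf,v6:inf,v7:20

step 1: dist = v0:0,v1:inf,v2:inf,v3:inf,v4:inf,v5:inf,v6:inf,v7:20
step 2: dist = v0:0,v1:inf,v2:27,v3:inf,v4:inf,v5:inf,v6:inf,v7:20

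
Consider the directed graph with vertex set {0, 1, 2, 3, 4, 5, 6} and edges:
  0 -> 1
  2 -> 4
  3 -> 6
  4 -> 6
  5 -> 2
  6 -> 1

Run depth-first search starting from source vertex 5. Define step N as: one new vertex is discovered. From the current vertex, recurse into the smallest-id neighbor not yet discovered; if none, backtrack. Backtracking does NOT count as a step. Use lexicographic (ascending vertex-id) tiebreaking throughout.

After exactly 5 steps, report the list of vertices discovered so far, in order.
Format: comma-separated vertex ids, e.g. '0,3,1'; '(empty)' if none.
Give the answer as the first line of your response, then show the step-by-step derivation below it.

5,2,4,6,1

step 1: discover 5; path=5; order=5
step 2: discover 2; path=5>2; order=5,2
step 3: discover 4; path=5>2>4; order=5,2,4
step 4: discover 6; path=5>2>4>6; order=5,2,4,6
step 5: discover 1; path=5>2>4>6>1; order=5,2,4,6,1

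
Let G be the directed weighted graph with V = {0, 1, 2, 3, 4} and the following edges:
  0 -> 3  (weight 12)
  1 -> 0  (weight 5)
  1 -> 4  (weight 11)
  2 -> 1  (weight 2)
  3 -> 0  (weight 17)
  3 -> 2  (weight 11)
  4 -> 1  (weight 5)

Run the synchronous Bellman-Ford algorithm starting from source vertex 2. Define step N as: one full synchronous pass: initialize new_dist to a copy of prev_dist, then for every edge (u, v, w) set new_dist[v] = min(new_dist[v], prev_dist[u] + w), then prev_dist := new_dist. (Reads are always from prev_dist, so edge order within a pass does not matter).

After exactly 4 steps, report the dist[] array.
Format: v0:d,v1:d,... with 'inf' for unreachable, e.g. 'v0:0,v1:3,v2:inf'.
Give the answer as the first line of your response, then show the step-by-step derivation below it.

v0:7,v1:2,v2:0,v3:19,v4:13

step 1: dist = v0:inf,v1:2,v2:0,v3:inf,v4:inf
step 2: dist = v0:7,v1:2,v2:0,v3:inf,v4:13
step 3: dist = v0:7,v1:2,v2:0,v3:19,v4:13
step 4: dist = v0:7,v1:2,v2:0,v3:19,v4:13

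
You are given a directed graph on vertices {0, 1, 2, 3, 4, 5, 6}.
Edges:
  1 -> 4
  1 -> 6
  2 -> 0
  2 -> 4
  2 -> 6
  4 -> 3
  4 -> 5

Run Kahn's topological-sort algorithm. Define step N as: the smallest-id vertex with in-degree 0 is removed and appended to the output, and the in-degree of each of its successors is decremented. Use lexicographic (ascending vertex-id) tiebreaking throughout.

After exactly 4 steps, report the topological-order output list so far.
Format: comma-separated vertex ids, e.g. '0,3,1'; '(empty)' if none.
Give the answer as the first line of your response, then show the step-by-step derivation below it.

1,2,0,4

step 1: output 1; order=[1]; indeg=(1,0,0,1,1,1,1)
step 2: output 2; order=[1,2]; indeg=(0,0,0,1,0,1,0)
step 3: output 0; order=[1,2,0]; indeg=(0,0,0,1,0,1,0)
step 4: output 4; order=[1,2,0,4]; indeg=(0,0,0,0,0,0,0)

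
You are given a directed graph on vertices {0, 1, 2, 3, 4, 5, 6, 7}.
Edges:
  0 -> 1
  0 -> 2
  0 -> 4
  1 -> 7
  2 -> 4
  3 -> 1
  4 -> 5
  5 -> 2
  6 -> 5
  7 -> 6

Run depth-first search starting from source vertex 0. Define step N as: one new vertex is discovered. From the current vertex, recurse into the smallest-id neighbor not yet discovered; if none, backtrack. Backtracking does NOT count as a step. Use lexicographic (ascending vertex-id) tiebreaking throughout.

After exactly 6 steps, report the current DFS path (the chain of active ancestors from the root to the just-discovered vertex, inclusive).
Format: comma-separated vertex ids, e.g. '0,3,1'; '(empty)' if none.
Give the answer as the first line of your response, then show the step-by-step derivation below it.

0,1,7,6,5,2

step 1: discover 0; path=0; order=0
step 2: discover 1; path=0>1; order=0,1
step 3: discover 7; path=0>1>7; order=0,1,7
step 4: discover 6; path=0>1>7>6; order=0,1,7,6
step 5: discover 5; path=0>1>7>6>5; order=0,1,7,6,5
step 6: discover 2; path=0>1>7>6>5>2; order=0,1,7,6,5,2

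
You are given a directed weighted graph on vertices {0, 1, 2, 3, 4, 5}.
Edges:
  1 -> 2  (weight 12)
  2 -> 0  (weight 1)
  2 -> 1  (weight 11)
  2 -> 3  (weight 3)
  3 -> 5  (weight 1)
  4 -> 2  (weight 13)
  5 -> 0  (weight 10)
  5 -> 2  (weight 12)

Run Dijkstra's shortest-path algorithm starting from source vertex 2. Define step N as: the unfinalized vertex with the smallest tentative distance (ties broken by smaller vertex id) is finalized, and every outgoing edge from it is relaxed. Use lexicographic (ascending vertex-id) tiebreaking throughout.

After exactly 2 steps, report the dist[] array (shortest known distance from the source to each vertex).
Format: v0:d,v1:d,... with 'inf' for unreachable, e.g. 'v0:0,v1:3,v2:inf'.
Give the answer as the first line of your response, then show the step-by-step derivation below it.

v0:1,v1:11,v2:0,v3:3,v4:inf,v5:inf

step 1: dist = v0:1,v1:11,v2:0,v3:3,v4:inf,v5:inf
step 2: dist = v0:1,v1:11,v2:0,v3:3,v4:inf,v5:inf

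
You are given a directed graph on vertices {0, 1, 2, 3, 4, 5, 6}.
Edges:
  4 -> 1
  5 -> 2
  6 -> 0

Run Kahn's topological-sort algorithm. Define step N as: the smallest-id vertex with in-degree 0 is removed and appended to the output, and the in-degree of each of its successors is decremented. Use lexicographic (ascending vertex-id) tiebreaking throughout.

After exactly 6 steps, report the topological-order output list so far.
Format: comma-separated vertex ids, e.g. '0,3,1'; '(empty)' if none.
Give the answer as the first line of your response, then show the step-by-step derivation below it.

3,4,1,5,2,6

step 1: output 3; order=[3]; indeg=(1,1,1,0,0,0,0)
step 2: output 4; order=[3,4]; indeg=(1,0,1,0,0,0,0)
step 3: output 1; order=[3,4,1]; indeg=(1,0,1,0,0,0,0)
step 4: output 5; order=[3,4,1,5]; indeg=(1,0,0,0,0,0,0)
step 5: output 2; order=[3,4,1,5,2]; indeg=(1,0,0,0,0,0,0)
step 6: output 6; order=[3,4,1,5,2,6]; indeg=(0,0,0,0,0,0,0)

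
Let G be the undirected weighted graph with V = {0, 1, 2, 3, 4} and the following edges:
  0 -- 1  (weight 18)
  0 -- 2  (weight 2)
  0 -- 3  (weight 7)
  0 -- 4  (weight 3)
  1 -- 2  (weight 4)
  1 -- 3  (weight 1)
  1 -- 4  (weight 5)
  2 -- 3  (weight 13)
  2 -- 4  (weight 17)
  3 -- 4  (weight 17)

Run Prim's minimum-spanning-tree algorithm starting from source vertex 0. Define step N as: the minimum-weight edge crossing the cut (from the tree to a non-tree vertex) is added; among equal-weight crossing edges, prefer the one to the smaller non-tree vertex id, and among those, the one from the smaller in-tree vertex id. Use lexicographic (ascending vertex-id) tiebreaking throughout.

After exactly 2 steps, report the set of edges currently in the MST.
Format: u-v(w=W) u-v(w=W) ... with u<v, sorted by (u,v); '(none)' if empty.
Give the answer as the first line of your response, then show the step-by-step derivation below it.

0-2(w=2) 0-4(w=3)

step 1: add edge 0-2 (w=2); MST = {0-2(w=2)}
step 2: add edge 0-4 (w=3); MST = {0-2(w=2) 0-4(w=3)}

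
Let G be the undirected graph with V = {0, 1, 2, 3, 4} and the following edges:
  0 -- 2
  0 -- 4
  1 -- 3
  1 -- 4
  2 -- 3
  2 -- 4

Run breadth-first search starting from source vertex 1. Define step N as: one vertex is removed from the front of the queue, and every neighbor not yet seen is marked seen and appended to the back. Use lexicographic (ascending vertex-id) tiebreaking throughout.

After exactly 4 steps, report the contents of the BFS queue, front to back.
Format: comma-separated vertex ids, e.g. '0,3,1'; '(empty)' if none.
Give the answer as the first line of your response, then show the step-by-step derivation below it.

0

step 1: dequeue 1; queue=[3,4]; order=1
step 2: dequeue 3; queue=[4,2]; order=1,3
step 3: dequeue 4; queue=[2,0]; order=1,3,4
step 4: dequeue 2; queue=[0]; order=1,3,4,2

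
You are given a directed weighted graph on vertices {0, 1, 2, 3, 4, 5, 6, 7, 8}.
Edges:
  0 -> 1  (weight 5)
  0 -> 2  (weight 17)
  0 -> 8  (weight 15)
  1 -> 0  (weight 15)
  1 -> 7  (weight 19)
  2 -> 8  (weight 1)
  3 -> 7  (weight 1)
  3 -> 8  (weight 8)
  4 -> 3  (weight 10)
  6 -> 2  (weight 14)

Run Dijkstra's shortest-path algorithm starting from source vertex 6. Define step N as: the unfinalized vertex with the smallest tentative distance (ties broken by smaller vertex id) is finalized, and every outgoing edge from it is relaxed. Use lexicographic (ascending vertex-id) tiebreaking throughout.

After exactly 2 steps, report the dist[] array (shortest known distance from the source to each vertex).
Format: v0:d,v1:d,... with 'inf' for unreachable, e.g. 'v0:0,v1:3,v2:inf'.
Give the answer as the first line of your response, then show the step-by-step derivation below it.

v0:inf,v1:inf,v2:14,v3:inf,v4:inf,v5:inf,v6:0,v7:inf,v8:15

step 1: dist = v0:inf,v1:inf,v2:14,v3:inf,v4:inf,v5:inf,v6:0,v7:inf,v8:inf
step 2: dist = v0:inf,v1:inf,v2:14,v3:inf,v4:inf,v5:inf,v6:0,v7:inf,v8:15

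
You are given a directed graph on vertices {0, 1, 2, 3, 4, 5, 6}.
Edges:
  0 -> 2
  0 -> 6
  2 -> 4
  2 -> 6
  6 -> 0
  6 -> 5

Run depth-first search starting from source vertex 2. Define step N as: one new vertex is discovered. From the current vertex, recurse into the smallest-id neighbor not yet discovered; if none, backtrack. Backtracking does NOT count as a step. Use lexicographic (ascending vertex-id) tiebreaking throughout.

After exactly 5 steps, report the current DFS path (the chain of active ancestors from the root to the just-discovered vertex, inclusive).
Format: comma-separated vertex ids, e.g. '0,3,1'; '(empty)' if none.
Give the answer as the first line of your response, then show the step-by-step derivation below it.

2,6,5

step 1: discover 2; path=2; order=2
step 2: discover 4; path=2>4; order=2,4
step 3: discover 6; path=2>6; order=2,4,6
step 4: discover 0; path=2>6>0; order=2,4,6,0
step 5: discover 5; path=2>6>5; order=2,4,6,0,5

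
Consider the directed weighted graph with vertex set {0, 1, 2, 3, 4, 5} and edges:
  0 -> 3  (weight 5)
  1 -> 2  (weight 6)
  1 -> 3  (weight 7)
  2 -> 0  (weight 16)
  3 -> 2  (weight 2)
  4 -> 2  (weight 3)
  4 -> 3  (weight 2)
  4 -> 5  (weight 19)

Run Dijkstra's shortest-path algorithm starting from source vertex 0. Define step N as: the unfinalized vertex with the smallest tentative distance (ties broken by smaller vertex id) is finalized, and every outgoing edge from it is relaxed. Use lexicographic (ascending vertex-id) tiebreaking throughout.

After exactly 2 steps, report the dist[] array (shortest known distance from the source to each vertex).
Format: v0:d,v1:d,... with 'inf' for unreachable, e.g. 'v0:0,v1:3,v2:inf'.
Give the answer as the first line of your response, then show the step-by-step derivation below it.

v0:0,v1:inf,v2:7,v3:5,v4:inf,v5:inf

step 1: dist = v0:0,v1:inf,v2:inf,v3:5,v4:inf,v5:inf
step 2: dist = v0:0,v1:inf,v2:7,v3:5,v4:inf,v5:inf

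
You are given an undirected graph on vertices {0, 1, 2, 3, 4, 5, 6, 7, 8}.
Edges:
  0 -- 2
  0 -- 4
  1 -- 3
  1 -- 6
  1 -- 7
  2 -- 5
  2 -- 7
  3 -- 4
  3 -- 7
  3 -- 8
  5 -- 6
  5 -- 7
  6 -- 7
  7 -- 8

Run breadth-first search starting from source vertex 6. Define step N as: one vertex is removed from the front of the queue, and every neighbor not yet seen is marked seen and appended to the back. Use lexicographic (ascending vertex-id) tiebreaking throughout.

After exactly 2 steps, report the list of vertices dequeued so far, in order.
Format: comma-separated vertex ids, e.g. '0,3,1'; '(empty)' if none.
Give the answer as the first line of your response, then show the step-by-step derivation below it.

6,1

step 1: dequeue 6; queue=[1,5,7]; order=6
step 2: dequeue 1; queue=[5,7,3]; order=6,1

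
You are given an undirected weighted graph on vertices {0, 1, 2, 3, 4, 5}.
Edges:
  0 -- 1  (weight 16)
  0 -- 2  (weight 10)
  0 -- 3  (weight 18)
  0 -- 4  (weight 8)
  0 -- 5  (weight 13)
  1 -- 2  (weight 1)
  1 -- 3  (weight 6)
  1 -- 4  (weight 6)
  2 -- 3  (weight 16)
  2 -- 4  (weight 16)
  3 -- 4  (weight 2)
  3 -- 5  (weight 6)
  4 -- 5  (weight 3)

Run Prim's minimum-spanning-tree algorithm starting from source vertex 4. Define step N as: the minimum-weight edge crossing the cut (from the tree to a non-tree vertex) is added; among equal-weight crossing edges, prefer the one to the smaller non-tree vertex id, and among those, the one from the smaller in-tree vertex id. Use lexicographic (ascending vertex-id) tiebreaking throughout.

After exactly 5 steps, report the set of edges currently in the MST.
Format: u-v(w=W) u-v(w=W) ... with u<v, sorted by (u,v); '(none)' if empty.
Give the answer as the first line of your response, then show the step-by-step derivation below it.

0-4(w=8) 1-2(w=1) 1-3(w=6) 3-4(w=2) 4-5(w=3)

step 1: add edge 3-4 (w=2); MST = {3-4(w=2)}
step 2: add edge 4-5 (w=3); MST = {3-4(w=2) 4-5(w=3)}
step 3: add edge 1-3 (w=6); MST = {1-3(w=6) 3-4(w=2) 4-5(w=3)}
step 4: add edge 1-2 (w=1); MST = {1-2(w=1) 1-3(w=6) 3-4(w=2) 4-5(w=3)}
step 5: add edge 0-4 (w=8); MST = {0-4(w=8) 1-2(w=1) 1-3(w=6) 3-4(w=2) 4-5(w=3)}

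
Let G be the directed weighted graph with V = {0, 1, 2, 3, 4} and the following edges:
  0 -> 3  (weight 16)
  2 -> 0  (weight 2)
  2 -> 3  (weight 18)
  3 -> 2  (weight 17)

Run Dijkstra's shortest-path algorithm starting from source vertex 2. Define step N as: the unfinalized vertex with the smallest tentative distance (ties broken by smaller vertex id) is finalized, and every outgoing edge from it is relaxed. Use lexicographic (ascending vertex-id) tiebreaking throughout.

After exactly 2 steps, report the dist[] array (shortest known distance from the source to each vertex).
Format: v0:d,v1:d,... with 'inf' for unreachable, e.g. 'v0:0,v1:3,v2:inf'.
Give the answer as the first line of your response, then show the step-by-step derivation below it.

v0:2,v1:inf,v2:0,v3:18,v4:inf

step 1: dist = v0:2,v1:inf,v2:0,v3:18,v4:inf
step 2: dist = v0:2,v1:inf,v2:0,v3:18,v4:inf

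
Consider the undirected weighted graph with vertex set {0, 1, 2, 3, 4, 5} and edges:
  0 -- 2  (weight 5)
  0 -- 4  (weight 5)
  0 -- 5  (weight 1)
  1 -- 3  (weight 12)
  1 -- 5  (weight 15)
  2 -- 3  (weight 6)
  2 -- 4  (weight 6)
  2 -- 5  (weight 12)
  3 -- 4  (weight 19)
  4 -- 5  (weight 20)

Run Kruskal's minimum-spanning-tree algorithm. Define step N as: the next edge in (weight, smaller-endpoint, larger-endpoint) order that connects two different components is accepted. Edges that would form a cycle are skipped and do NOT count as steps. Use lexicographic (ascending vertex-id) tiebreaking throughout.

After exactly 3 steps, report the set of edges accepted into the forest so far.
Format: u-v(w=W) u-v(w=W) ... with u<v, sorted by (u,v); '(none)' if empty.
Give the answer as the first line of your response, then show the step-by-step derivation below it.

0-2(w=5) 0-4(w=5) 0-5(w=1)

step 1: add edge 0-5 (w=1); MST = {0-5(w=1)}
step 2: add edge 0-2 (w=5); MST = {0-2(w=5) 0-5(w=1)}
step 3: add edge 0-4 (w=5); MST = {0-2(w=5) 0-4(w=5) 0-5(w=1)}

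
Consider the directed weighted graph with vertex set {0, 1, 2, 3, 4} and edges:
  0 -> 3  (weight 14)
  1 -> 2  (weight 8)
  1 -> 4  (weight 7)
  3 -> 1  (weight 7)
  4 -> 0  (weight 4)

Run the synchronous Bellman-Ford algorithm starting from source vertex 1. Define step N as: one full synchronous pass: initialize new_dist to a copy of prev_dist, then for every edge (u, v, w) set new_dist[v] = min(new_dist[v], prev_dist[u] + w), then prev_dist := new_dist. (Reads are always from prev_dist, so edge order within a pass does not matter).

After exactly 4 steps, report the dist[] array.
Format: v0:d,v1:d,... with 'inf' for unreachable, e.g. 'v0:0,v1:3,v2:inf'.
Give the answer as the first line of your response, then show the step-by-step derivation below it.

v0:11,v1:0,v2:8,v3:25,v4:7

step 1: dist = v0:inf,v1:0,v2:8,v3:inf,v4:7
step 2: dist = v0:11,v1:0,v2:8,v3:inf,v4:7
step 3: dist = v0:11,v1:0,v2:8,v3:25,v4:7
step 4: dist = v0:11,v1:0,v2:8,v3:25,v4:7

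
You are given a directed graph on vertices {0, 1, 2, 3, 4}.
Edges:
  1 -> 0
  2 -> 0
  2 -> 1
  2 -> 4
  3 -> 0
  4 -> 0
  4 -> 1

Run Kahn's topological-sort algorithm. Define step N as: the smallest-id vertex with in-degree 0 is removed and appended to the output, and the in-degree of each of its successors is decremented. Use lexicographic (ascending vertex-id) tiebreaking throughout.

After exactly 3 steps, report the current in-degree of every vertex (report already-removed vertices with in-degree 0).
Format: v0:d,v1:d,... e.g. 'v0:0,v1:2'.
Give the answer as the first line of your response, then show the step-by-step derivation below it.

v0:1,v1:0,v2:0,v3:0,v4:0

step 1: output 2; order=[2]; indeg=(3,1,0,0,0)
step 2: output 3; order=[2,3]; indeg=(2,1,0,0,0)
step 3: output 4; order=[2,3,4]; indeg=(1,0,0,0,0)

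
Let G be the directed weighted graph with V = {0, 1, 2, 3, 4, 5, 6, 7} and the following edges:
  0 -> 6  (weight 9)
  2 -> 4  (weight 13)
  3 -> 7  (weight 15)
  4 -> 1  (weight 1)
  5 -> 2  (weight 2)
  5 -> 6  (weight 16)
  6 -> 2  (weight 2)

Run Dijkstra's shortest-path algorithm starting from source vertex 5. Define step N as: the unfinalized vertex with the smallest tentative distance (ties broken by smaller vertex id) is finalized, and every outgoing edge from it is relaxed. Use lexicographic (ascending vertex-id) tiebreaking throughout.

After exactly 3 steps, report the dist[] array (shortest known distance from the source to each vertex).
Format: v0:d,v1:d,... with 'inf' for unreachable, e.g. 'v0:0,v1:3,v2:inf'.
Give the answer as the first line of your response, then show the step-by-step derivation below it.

v0:inf,v1:16,v2:2,v3:inf,v4:15,v5:0,v6:16,v7:inf

step 1: dist = v0:inf,v1:inf,v2:2,v3:inf,v4:inf,v5:0,v6:16,v7:inf
step 2: dist = v0:inf,v1:inf,v2:2,v3:inf,v4:15,v5:0,v6:16,v7:inf
step 3: dist = v0:inf,v1:16,v2:2,v3:inf,v4:15,v5:0,v6:16,v7:inf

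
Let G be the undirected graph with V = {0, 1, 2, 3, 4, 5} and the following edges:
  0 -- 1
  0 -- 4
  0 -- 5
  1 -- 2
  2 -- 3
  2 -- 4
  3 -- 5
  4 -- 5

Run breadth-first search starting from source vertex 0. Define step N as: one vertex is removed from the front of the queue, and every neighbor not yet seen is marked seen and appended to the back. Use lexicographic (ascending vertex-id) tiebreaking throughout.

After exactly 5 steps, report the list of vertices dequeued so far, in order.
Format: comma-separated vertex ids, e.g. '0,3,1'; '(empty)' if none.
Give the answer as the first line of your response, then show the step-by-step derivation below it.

0,1,4,5,2

step 1: dequeue 0; queue=[1,4,5]; order=0
step 2: dequeue 1; queue=[4,5,2]; order=0,1
step 3: dequeue 4; queue=[5,2]; order=0,1,4
step 4: dequeue 5; queue=[2,3]; order=0,1,4,5
step 5: dequeue 2; queue=[3]; order=0,1,4,5,2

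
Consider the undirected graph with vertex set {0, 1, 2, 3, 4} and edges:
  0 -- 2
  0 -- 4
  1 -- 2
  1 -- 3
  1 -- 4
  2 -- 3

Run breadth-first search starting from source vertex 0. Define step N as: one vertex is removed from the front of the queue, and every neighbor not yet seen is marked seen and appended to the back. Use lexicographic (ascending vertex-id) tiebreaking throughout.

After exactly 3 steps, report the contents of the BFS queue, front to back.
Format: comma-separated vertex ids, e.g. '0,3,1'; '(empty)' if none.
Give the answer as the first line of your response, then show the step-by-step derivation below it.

1,3

step 1: dequeue 0; queue=[2,4]; order=0
step 2: dequeue 2; queue=[4,1,3]; order=0,2
step 3: dequeue 4; queue=[1,3]; order=0,2,4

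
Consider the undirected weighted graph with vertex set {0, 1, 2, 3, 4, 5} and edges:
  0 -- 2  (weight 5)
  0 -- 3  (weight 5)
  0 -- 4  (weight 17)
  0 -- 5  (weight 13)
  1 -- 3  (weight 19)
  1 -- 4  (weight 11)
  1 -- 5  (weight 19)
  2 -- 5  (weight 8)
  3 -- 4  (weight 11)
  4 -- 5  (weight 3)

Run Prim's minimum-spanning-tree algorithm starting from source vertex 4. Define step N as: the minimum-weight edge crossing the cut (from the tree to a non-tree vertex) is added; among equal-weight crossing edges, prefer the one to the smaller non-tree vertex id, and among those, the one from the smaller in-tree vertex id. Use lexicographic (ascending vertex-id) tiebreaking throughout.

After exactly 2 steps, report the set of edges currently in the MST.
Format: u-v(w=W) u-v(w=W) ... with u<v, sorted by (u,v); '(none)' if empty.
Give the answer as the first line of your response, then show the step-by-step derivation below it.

2-5(w=8) 4-5(w=3)

step 1: add edge 4-5 (w=3); MST = {4-5(w=3)}
step 2: add edge 2-5 (w=8); MST = {2-5(w=8) 4-5(w=3)}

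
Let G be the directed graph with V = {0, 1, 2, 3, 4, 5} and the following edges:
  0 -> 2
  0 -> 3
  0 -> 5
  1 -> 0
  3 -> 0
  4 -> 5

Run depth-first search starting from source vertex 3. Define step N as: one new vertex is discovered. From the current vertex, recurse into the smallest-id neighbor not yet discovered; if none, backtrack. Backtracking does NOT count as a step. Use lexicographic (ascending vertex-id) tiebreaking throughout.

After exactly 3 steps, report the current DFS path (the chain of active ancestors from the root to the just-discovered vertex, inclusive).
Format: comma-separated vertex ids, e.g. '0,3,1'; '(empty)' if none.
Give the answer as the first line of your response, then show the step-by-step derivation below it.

3,0,2

step 1: discover 3; path=3; order=3
step 2: discover 0; path=3>0; order=3,0
step 3: discover 2; path=3>0>2; order=3,0,2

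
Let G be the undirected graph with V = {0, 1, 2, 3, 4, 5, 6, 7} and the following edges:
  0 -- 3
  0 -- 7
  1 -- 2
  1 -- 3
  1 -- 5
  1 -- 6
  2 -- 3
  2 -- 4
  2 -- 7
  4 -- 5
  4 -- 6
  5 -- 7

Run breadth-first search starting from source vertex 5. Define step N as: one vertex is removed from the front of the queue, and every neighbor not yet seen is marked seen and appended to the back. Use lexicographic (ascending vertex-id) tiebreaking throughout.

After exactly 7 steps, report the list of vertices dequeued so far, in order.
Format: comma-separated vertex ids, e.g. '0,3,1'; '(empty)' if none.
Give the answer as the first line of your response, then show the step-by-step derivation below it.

5,1,4,7,2,3,6

step 1: dequeue 5; queue=[1,4,7]; order=5
step 2: dequeue 1; queue=[4,7,2,3,6]; order=5,1
step 3: dequeue 4; queue=[7,2,3,6]; order=5,1,4
step 4: dequeue 7; queue=[2,3,6,0]; order=5,1,4,7
step 5: dequeue 2; queue=[3,6,0]; order=5,1,4,7,2
step 6: dequeue 3; queue=[6,0]; order=5,1,4,7,2,3
step 7: dequeue 6; queue=[0]; order=5,1,4,7,2,3,6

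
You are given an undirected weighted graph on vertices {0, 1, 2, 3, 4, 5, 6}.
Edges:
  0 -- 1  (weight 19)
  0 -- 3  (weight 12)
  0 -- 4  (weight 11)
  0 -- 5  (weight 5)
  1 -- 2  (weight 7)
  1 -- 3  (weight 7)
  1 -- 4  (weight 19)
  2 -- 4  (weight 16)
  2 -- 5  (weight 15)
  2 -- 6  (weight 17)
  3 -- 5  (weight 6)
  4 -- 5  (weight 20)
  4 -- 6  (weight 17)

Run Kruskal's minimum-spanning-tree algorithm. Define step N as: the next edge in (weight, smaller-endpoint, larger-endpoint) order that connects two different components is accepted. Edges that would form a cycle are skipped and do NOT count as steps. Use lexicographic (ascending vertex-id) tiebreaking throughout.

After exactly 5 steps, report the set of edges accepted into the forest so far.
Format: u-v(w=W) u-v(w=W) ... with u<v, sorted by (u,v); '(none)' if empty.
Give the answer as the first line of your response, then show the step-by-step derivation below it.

0-4(w=11) 0-5(w=5) 1-2(w=7) 1-3(w=7) 3-5(w=6)

step 1: add edge 0-5 (w=5); MST = {0-5(w=5)}
step 2: add edge 3-5 (w=6); MST = {0-5(w=5) 3-5(w=6)}
step 3: add edge 1-2 (w=7); MST = {0-5(w=5) 1-2(w=7) 3-5(w=6)}
step 4: add edge 1-3 (w=7); MST = {0-5(w=5) 1-2(w=7) 1-3(w=7) 3-5(w=6)}
step 5: add edge 0-4 (w=11); MST = {0-4(w=11) 0-5(w=5) 1-2(w=7) 1-3(w=7) 3-5(w=6)}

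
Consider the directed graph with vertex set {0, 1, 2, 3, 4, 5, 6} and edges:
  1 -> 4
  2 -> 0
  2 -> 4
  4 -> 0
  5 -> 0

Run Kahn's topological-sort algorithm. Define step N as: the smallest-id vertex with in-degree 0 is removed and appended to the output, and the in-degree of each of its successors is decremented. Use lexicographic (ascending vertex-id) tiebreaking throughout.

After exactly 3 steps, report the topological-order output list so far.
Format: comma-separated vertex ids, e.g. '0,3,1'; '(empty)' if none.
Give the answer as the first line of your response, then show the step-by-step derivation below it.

1,2,3

step 1: output 1; order=[1]; indeg=(3,0,0,0,1,0,0)
step 2: output 2; order=[1,2]; indeg=(2,0,0,0,0,0,0)
step 3: output 3; order=[1,2,3]; indeg=(2,0,0,0,0,0,0)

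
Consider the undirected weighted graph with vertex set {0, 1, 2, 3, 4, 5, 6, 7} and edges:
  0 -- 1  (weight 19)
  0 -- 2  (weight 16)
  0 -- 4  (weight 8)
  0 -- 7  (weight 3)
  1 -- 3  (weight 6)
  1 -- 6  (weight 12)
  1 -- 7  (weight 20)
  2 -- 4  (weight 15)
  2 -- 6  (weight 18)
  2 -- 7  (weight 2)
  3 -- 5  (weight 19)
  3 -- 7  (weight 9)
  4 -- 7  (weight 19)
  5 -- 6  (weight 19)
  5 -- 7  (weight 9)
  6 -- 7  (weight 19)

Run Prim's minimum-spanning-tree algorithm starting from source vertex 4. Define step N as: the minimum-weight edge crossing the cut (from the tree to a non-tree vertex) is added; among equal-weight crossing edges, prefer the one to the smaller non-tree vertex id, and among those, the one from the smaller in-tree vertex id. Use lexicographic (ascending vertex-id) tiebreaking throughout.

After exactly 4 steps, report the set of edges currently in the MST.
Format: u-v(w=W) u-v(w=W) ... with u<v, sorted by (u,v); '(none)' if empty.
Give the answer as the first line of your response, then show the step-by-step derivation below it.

0-4(w=8) 0-7(w=3) 2-7(w=2) 3-7(w=9)

step 1: add edge 0-4 (w=8); MST = {0-4(w=8)}
step 2: add edge 0-7 (w=3); MST = {0-4(w=8) 0-7(w=3)}
step 3: add edge 2-7 (w=2); MST = {0-4(w=8) 0-7(w=3) 2-7(w=2)}
step 4: add edge 3-7 (w=9); MST = {0-4(w=8) 0-7(w=3) 2-7(w=2) 3-7(w=9)}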